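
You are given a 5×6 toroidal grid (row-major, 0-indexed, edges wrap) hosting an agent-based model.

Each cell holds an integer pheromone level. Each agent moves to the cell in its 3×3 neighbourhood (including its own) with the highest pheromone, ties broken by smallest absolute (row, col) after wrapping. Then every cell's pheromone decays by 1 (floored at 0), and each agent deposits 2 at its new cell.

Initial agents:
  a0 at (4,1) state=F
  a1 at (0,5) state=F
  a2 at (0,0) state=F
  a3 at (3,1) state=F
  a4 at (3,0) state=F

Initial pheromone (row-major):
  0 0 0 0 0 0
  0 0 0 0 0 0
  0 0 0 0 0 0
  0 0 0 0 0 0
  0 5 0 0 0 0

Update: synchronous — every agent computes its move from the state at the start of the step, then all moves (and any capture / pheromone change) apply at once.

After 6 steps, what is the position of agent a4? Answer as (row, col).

t=1: a0@(4,1) a1@(0,0) a2@(4,1) a3@(4,1) a4@(4,1) | pheromone: 2 0 0 0 0 0 / 0 0 0 0 0 0 / 0 0 0 0 0 0 / 0 0 0 0 0 0 / 0 12 0 0 0 0
t=2: a0@(4,1) a1@(4,1) a2@(4,1) a3@(4,1) a4@(4,1) | pheromone: 1 0 0 0 0 0 / 0 0 0 0 0 0 / 0 0 0 0 0 0 / 0 0 0 0 0 0 / 0 21 0 0 0 0
t=3: a0@(4,1) a1@(4,1) a2@(4,1) a3@(4,1) a4@(4,1) | pheromone: 0 0 0 0 0 0 / 0 0 0 0 0 0 / 0 0 0 0 0 0 / 0 0 0 0 0 0 / 0 30 0 0 0 0
t=4: a0@(4,1) a1@(4,1) a2@(4,1) a3@(4,1) a4@(4,1) | pheromone: 0 0 0 0 0 0 / 0 0 0 0 0 0 / 0 0 0 0 0 0 / 0 0 0 0 0 0 / 0 39 0 0 0 0
t=5: a0@(4,1) a1@(4,1) a2@(4,1) a3@(4,1) a4@(4,1) | pheromone: 0 0 0 0 0 0 / 0 0 0 0 0 0 / 0 0 0 0 0 0 / 0 0 0 0 0 0 / 0 48 0 0 0 0
t=6: a0@(4,1) a1@(4,1) a2@(4,1) a3@(4,1) a4@(4,1) | pheromone: 0 0 0 0 0 0 / 0 0 0 0 0 0 / 0 0 0 0 0 0 / 0 0 0 0 0 0 / 0 57 0 0 0 0

(4, 1)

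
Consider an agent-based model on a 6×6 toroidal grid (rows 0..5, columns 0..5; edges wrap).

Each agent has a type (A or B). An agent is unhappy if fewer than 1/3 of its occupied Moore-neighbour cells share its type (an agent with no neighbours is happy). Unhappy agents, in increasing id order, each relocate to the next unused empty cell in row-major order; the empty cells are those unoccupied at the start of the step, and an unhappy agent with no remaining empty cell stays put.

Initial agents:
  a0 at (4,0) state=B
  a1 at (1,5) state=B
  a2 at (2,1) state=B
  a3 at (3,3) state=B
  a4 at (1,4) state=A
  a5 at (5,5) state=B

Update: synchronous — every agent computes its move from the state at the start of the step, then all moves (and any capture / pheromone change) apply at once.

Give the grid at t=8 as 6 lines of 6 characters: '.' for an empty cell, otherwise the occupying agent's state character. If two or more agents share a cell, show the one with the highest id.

B.A...
......
.B....
...B..
B.....
.....B

t=1: a0@(4,0):B a1@(0,0):B a2@(2,1):B a3@(3,3):B a4@(0,1):A a5@(5,5):B
t=2: a0@(4,0):B a1@(0,0):B a2@(2,1):B a3@(3,3):B a4@(0,2):A a5@(5,5):B
t=3: (unchanged — steady state)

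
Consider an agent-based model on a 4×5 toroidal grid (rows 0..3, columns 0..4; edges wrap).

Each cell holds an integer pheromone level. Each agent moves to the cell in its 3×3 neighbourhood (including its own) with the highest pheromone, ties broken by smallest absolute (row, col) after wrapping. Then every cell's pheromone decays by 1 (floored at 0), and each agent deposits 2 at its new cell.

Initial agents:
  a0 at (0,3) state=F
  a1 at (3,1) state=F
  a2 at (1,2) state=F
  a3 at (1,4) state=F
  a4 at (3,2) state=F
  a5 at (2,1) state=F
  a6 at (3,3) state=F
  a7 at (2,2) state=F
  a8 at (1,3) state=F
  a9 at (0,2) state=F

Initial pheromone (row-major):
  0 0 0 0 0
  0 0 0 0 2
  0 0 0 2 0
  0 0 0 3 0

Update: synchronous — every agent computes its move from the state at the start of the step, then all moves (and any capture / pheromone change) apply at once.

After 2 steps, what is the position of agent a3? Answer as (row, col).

t=1: a0@(3,3) a1@(0,0) a2@(2,3) a3@(1,4) a4@(3,3) a5@(1,0) a6@(3,3) a7@(3,3) a8@(1,4) a9@(3,3) | pheromone: 2 0 0 0 0 / 2 0 0 0 5 / 0 0 0 3 0 / 0 0 0 12 0
t=2: a0@(3,3) a1@(1,4) a2@(3,3) a3@(1,4) a4@(3,3) a5@(1,4) a6@(3,3) a7@(3,3) a8@(1,4) a9@(3,3) | pheromone: 1 0 0 0 0 / 1 0 0 0 12 / 0 0 0 2 0 / 0 0 0 23 0

(1, 4)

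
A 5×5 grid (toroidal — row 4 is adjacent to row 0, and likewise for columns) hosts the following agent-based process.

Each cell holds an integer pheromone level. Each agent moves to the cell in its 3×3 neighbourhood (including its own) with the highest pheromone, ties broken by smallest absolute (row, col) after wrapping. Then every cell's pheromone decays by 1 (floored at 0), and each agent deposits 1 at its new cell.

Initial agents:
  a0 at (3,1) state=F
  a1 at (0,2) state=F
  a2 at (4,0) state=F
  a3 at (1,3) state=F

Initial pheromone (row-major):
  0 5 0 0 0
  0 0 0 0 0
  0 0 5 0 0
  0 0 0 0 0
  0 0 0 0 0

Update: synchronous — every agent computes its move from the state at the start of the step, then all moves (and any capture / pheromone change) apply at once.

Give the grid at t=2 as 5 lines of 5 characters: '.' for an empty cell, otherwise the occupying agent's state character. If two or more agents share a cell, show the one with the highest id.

.F...
.....
..F..
.....
.....

t=1: a0@(2,2) a1@(0,1) a2@(0,1) a3@(2,2) | pheromone: 0 6 0 0 0 / 0 0 0 0 0 / 0 0 6 0 0 / 0 0 0 0 0 / 0 0 0 0 0
t=2: a0@(2,2) a1@(0,1) a2@(0,1) a3@(2,2) | pheromone: 0 7 0 0 0 / 0 0 0 0 0 / 0 0 7 0 0 / 0 0 0 0 0 / 0 0 0 0 0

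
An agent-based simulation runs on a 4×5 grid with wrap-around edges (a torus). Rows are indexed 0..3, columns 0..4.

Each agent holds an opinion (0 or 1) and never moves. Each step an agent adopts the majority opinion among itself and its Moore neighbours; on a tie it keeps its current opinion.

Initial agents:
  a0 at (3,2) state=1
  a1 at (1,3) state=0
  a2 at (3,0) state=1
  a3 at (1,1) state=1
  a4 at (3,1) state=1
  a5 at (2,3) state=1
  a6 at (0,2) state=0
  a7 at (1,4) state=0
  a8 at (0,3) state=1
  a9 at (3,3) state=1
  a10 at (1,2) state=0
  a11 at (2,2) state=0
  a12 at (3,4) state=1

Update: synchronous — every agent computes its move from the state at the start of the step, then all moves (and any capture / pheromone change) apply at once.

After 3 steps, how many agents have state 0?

0

t=1: a0@(3,2):1 a1@(1,3):0 a2@(3,0):1 a3@(1,1):0 a4@(3,1):1 a5@(2,3):1 a6@(0,2):1 a7@(1,4):0 a8@(0,3):1 a9@(3,3):1 a10@(1,2):0 a11@(2,2):1 a12@(3,4):1
t=2: a0@(3,2):1 a1@(1,3):1 a2@(3,0):1 a3@(1,1):0 a4@(3,1):1 a5@(2,3):1 a6@(0,2):1 a7@(1,4):0 a8@(0,3):1 a9@(3,3):1 a10@(1,2):1 a11@(2,2):1 a12@(3,4):1
t=3: a0@(3,2):1 a1@(1,3):1 a2@(3,0):1 a3@(1,1):1 a4@(3,1):1 a5@(2,3):1 a6@(0,2):1 a7@(1,4):1 a8@(0,3):1 a9@(3,3):1 a10@(1,2):1 a11@(2,2):1 a12@(3,4):1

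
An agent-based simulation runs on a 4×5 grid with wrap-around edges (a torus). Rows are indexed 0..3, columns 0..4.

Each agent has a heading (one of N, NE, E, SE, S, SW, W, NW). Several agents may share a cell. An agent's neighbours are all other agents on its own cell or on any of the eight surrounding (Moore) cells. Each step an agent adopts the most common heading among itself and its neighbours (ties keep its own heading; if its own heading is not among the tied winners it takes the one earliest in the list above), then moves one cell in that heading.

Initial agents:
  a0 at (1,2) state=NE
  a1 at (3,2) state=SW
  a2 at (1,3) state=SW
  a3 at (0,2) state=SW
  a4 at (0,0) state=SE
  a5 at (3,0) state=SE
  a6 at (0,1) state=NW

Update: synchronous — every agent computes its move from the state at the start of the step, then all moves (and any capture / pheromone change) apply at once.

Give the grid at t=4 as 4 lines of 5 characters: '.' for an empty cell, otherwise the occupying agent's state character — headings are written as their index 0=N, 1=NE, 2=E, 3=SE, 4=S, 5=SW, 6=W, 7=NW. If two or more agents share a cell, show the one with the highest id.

...55
...55
.....
....3

t=1: a0@(2,1):SW a1@(0,1):SW a2@(2,2):SW a3@(1,1):SW a4@(1,1):SE a5@(0,1):SE a6@(1,2):SE
t=2: a0@(3,0):SW a1@(1,2):SE a2@(3,1):SW a3@(2,0):SW a4@(2,0):SW a5@(1,2):SE a6@(2,1):SW
t=3: a0@(0,4):SW a1@(2,3):SE a2@(0,0):SW a3@(3,4):SW a4@(3,4):SW a5@(2,3):SE a6@(3,0):SW
t=4: a0@(1,3):SW a1@(3,4):SE a2@(1,4):SW a3@(0,3):SW a4@(0,3):SW a5@(3,4):SE a6@(0,4):SW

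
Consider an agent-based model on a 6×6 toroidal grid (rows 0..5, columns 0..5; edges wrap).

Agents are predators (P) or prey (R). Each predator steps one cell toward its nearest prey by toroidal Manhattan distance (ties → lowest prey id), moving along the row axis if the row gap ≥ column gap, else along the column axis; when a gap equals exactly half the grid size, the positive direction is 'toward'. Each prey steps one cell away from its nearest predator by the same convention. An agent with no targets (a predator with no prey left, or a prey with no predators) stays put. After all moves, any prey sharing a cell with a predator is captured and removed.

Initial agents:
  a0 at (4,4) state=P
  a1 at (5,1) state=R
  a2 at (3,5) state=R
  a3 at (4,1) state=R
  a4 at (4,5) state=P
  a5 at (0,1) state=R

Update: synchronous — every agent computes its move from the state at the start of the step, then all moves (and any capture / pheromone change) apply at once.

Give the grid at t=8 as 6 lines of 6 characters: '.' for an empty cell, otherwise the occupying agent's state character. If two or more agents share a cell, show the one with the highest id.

t=1: a0@(3,4):P a1@(5,2):R a2@(2,5):R a3@(4,2):R a4@(3,5):P a5@(1,1):R
t=2: a0@(2,4):P a1@(0,2):R a2@(1,5):R a3@(4,1):R a4@(2,5):P a5@(0,1):R
t=3: a0@(1,4):P a1@(5,2):R a2@(0,5):R a3@(5,1):R a4@(1,5):P a5@(5,1):R
t=4: a0@(0,4):P a1@(4,2):R a2@(5,5):R a3@(4,1):R a4@(0,5):P a5@(4,1):R
t=5: a0@(5,4):P a1@(3,2):R a2@(4,5):R a3@(3,1):R a4@(5,5):P a5@(3,1):R
t=6: a0@(4,4):P a1@(2,2):R a2@(3,5):R a3@(2,1):R a4@(4,5):P a5@(2,1):R
t=7: a0@(3,4):P a1@(1,2):R a2@(2,5):R a3@(1,1):R a4@(3,5):P a5@(1,1):R
t=8: a0@(2,4):P a1@(0,2):R a2@(1,5):R a3@(0,1):R a4@(2,5):P a5@(0,1):R

.RR...
.....R
....PP
......
......
......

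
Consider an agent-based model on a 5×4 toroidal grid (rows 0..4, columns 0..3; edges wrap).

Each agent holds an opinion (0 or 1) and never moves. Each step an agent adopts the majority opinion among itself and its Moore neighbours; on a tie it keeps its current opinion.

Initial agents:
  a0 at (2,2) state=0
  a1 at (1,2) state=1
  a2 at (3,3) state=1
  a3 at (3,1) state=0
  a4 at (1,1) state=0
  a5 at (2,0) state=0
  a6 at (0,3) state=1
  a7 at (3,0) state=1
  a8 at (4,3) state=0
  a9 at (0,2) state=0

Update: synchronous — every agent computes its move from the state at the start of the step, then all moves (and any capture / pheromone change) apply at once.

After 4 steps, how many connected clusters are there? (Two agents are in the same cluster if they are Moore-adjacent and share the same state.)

t=1: a0@(2,2):0 a1@(1,2):0 a2@(3,3):0 a3@(3,1):0 a4@(1,1):0 a5@(2,0):0 a6@(0,3):1 a7@(3,0):0 a8@(4,3):1 a9@(0,2):0
t=2: a0@(2,2):0 a1@(1,2):0 a2@(3,3):0 a3@(3,1):0 a4@(1,1):0 a5@(2,0):0 a6@(0,3):1 a7@(3,0):0 a8@(4,3):0 a9@(0,2):0
t=3: a0@(2,2):0 a1@(1,2):0 a2@(3,3):0 a3@(3,1):0 a4@(1,1):0 a5@(2,0):0 a6@(0,3):0 a7@(3,0):0 a8@(4,3):0 a9@(0,2):0
t=4: (unchanged — steady state)

1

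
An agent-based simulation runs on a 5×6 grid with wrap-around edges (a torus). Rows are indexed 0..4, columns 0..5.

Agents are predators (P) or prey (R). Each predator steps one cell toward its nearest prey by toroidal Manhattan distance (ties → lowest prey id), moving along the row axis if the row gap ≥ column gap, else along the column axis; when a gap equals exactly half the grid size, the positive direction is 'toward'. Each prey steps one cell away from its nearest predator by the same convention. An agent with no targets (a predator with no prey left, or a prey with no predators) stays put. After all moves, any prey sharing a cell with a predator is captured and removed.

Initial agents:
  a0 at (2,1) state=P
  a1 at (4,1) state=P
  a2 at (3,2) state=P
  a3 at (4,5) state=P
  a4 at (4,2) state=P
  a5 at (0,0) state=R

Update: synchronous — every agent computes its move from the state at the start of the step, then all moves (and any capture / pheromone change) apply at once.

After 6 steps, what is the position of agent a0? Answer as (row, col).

t=1: a0@(1,1):P a1@(0,1):P a2@(4,2):P a3@(0,5):P a4@(4,1):P a5@(1,0):R
t=2: a0@(1,0):P a1@(1,1):P a2@(0,2):P a3@(1,5):P a4@(0,1):P
t=3: (unchanged — steady state)

(1, 0)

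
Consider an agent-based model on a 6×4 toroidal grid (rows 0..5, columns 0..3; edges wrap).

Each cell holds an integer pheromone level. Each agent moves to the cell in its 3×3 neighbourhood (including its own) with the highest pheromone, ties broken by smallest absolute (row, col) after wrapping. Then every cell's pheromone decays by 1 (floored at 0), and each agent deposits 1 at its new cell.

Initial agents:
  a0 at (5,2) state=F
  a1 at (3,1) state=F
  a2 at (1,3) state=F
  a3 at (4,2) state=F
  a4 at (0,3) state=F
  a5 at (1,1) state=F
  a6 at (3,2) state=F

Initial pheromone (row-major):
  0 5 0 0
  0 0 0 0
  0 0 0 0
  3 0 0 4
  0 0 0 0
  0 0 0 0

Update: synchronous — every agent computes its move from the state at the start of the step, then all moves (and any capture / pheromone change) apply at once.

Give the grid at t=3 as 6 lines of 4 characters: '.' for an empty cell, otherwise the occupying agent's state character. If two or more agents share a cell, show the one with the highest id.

.F..
....
....
...F
....
....

t=1: a0@(0,1) a1@(3,0) a2@(0,0) a3@(3,3) a4@(0,0) a5@(0,1) a6@(3,3) | pheromone: 2 6 0 0 / 0 0 0 0 / 0 0 0 0 / 3 0 0 5 / 0 0 0 0 / 0 0 0 0
t=2: a0@(0,1) a1@(3,3) a2@(0,1) a3@(3,3) a4@(0,1) a5@(0,1) a6@(3,3) | pheromone: 1 9 0 0 / 0 0 0 0 / 0 0 0 0 / 2 0 0 7 / 0 0 0 0 / 0 0 0 0
t=3: a0@(0,1) a1@(3,3) a2@(0,1) a3@(3,3) a4@(0,1) a5@(0,1) a6@(3,3) | pheromone: 0 12 0 0 / 0 0 0 0 / 0 0 0 0 / 1 0 0 9 / 0 0 0 0 / 0 0 0 0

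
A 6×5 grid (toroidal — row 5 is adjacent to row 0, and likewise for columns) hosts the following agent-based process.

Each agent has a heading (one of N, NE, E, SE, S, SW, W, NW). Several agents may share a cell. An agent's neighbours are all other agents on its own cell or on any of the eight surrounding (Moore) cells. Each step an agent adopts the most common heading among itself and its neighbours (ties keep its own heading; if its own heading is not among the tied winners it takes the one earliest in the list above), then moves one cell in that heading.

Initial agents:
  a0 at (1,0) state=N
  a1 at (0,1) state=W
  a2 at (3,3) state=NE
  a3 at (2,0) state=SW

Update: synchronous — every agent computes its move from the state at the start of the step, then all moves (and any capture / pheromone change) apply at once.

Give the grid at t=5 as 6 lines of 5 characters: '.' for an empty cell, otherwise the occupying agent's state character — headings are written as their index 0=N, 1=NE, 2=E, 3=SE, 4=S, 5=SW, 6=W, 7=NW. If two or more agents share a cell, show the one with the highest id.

.6...
5....
0....
.....
...1.
.....

t=1: a0@(0,0):N a1@(0,0):W a2@(2,4):NE a3@(3,4):SW
t=2: a0@(5,0):N a1@(0,4):W a2@(1,0):NE a3@(4,3):SW
t=3: a0@(4,0):N a1@(0,3):W a2@(0,1):NE a3@(5,2):SW
t=4: a0@(3,0):N a1@(0,2):W a2@(5,2):NE a3@(0,1):SW
t=5: a0@(2,0):N a1@(0,1):W a2@(4,3):NE a3@(1,0):SW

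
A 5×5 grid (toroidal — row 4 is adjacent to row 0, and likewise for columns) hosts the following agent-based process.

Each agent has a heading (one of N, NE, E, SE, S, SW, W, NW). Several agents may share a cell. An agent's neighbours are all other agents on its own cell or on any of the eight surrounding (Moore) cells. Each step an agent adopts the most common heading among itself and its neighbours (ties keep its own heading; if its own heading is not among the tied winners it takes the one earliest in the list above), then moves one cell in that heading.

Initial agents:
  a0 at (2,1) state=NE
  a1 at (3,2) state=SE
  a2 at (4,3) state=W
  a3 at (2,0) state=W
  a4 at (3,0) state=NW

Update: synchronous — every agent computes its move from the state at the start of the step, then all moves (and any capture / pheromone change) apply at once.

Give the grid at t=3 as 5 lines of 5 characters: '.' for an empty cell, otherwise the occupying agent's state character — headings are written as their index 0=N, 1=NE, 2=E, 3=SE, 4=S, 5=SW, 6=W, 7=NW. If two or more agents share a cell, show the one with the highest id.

t=1: a0@(1,2):NE a1@(4,3):SE a2@(4,2):W a3@(2,4):W a4@(2,4):NW
t=2: a0@(0,3):NE a1@(0,4):SE a2@(4,1):W a3@(2,3):W a4@(1,3):NW
t=3: a0@(4,4):NE a1@(1,0):SE a2@(4,0):W a3@(2,2):W a4@(0,2):NW

..7..
3....
..6..
.....
6...1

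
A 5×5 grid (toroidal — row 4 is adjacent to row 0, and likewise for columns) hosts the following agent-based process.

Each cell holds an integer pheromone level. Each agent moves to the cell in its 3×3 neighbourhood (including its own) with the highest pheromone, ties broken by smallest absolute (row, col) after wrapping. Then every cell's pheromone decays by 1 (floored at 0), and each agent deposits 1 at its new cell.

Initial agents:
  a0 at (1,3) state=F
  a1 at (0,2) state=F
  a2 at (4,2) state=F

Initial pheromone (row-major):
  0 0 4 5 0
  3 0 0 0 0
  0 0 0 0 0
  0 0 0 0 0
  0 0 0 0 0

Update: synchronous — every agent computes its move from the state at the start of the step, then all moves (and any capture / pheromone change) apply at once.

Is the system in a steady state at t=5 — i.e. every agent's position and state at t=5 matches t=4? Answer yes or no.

yes

t=1: a0@(0,3) a1@(0,3) a2@(0,3) | pheromone: 0 0 3 7 0 / 2 0 0 0 0 / 0 0 0 0 0 / 0 0 0 0 0 / 0 0 0 0 0
t=2: a0@(0,3) a1@(0,3) a2@(0,3) | pheromone: 0 0 2 9 0 / 1 0 0 0 0 / 0 0 0 0 0 / 0 0 0 0 0 / 0 0 0 0 0
t=3: a0@(0,3) a1@(0,3) a2@(0,3) | pheromone: 0 0 1 11 0 / 0 0 0 0 0 / 0 0 0 0 0 / 0 0 0 0 0 / 0 0 0 0 0
t=4: a0@(0,3) a1@(0,3) a2@(0,3) | pheromone: 0 0 0 13 0 / 0 0 0 0 0 / 0 0 0 0 0 / 0 0 0 0 0 / 0 0 0 0 0
t=5: a0@(0,3) a1@(0,3) a2@(0,3) | pheromone: 0 0 0 15 0 / 0 0 0 0 0 / 0 0 0 0 0 / 0 0 0 0 0 / 0 0 0 0 0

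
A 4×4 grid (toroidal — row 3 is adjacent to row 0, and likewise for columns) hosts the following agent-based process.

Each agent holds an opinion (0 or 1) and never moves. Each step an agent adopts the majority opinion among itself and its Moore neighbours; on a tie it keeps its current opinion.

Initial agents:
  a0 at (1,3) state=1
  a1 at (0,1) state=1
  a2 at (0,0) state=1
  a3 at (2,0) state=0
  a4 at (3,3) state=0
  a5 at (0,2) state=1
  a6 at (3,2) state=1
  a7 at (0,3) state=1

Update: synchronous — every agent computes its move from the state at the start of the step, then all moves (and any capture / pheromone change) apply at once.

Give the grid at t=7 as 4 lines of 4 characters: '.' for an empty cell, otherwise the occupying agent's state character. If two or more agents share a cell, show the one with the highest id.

t=1: a0@(1,3):1 a1@(0,1):1 a2@(0,0):1 a3@(2,0):0 a4@(3,3):1 a5@(0,2):1 a6@(3,2):1 a7@(0,3):1
t=2: a0@(1,3):1 a1@(0,1):1 a2@(0,0):1 a3@(2,0):1 a4@(3,3):1 a5@(0,2):1 a6@(3,2):1 a7@(0,3):1
t=3: (unchanged — steady state)

1111
...1
1...
..11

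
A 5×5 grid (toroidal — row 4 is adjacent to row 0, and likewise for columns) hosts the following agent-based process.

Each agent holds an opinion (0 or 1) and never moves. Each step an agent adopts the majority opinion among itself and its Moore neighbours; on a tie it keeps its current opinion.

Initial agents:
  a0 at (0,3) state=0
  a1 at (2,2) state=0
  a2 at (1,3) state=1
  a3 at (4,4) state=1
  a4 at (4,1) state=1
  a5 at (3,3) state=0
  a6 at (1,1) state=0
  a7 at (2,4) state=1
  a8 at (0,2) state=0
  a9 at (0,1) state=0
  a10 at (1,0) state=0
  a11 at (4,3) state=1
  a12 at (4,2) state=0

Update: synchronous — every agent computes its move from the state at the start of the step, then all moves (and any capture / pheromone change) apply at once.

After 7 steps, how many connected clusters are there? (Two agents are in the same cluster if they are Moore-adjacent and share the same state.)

t=1: a0@(0,3):0 a1@(2,2):0 a2@(1,3):0 a3@(4,4):1 a4@(4,1):0 a5@(3,3):0 a6@(1,1):0 a7@(2,4):1 a8@(0,2):0 a9@(0,1):0 a10@(1,0):0 a11@(4,3):0 a12@(4,2):0
t=2: a0@(0,3):0 a1@(2,2):0 a2@(1,3):0 a3@(4,4):0 a4@(4,1):0 a5@(3,3):0 a6@(1,1):0 a7@(2,4):0 a8@(0,2):0 a9@(0,1):0 a10@(1,0):0 a11@(4,3):0 a12@(4,2):0
t=3: (unchanged — steady state)

1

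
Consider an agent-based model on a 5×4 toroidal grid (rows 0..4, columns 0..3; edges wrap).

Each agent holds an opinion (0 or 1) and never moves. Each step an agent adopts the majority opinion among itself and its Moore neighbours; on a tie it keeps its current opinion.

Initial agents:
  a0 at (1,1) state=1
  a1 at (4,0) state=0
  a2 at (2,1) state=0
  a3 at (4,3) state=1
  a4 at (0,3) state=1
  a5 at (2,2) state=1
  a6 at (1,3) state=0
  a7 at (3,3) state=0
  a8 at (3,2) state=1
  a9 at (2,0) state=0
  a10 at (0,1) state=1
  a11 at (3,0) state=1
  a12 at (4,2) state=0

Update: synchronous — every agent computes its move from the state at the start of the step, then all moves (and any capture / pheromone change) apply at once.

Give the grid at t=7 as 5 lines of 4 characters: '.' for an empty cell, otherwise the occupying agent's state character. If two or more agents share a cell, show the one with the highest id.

t=1: a0@(1,1):1 a1@(4,0):1 a2@(2,1):1 a3@(4,3):1 a4@(0,3):0 a5@(2,2):1 a6@(1,3):0 a7@(3,3):0 a8@(3,2):1 a9@(2,0):0 a10@(0,1):1 a11@(3,0):0 a12@(4,2):1
t=2: a0@(1,1):1 a1@(4,0):1 a2@(2,1):1 a3@(4,3):1 a4@(0,3):1 a5@(2,2):1 a6@(1,3):0 a7@(3,3):1 a8@(3,2):1 a9@(2,0):0 a10@(0,1):1 a11@(3,0):0 a12@(4,2):1
t=3: a0@(1,1):1 a1@(4,0):1 a2@(2,1):1 a3@(4,3):1 a4@(0,3):1 a5@(2,2):1 a6@(1,3):0 a7@(3,3):1 a8@(3,2):1 a9@(2,0):0 a10@(0,1):1 a11@(3,0):1 a12@(4,2):1
t=4: a0@(1,1):1 a1@(4,0):1 a2@(2,1):1 a3@(4,3):1 a4@(0,3):1 a5@(2,2):1 a6@(1,3):0 a7@(3,3):1 a8@(3,2):1 a9@(2,0):1 a10@(0,1):1 a11@(3,0):1 a12@(4,2):1
t=5: a0@(1,1):1 a1@(4,0):1 a2@(2,1):1 a3@(4,3):1 a4@(0,3):1 a5@(2,2):1 a6@(1,3):1 a7@(3,3):1 a8@(3,2):1 a9@(2,0):1 a10@(0,1):1 a11@(3,0):1 a12@(4,2):1
t=6: (unchanged — steady state)

.1.1
.1.1
111.
1.11
1.11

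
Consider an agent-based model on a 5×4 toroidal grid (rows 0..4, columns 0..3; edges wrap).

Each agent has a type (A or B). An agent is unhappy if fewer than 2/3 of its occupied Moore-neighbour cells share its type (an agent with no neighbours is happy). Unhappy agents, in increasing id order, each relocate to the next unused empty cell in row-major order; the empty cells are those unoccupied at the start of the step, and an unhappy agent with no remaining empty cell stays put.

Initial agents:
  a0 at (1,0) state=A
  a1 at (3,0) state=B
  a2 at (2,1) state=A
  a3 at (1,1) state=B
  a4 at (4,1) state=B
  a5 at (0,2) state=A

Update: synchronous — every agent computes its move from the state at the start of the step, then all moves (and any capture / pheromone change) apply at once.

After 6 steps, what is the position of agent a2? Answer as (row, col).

(1, 1)

t=1: a0@(0,0):A a1@(0,1):B a2@(0,3):A a3@(1,2):B a4@(1,3):B a5@(2,0):A
t=2: a0@(0,2):A a1@(1,0):B a2@(1,1):A a3@(1,2):B a4@(2,1):B a5@(2,2):A
t=3: a0@(0,0):A a1@(0,1):B a2@(0,3):A a3@(1,3):B a4@(2,0):B a5@(2,3):A
t=4: a0@(0,2):A a1@(1,0):B a2@(1,1):A a3@(1,2):B a4@(2,1):B a5@(2,2):A
t=5: a0@(0,0):A a1@(0,1):B a2@(0,3):A a3@(1,3):B a4@(2,0):B a5@(2,3):A
t=6: a0@(0,2):A a1@(1,0):B a2@(1,1):A a3@(1,2):B a4@(2,1):B a5@(2,2):A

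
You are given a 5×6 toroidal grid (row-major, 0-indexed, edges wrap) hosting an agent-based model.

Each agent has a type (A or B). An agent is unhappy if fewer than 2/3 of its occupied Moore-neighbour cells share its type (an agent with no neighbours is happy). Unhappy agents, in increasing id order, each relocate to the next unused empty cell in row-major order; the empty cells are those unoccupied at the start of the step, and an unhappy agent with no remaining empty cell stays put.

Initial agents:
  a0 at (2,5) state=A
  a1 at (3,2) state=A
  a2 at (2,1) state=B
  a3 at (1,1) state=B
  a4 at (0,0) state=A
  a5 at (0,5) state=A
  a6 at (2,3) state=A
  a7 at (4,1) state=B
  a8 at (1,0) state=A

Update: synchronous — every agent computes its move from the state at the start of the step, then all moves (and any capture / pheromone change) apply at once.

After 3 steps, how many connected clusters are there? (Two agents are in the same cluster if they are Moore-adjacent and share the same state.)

t=1: a0@(2,5):A a1@(0,1):A a2@(0,2):B a3@(0,3):B a4@(0,4):A a5@(0,5):A a6@(2,3):A a7@(1,2):B a8@(1,3):A
t=2: a0@(2,5):A a1@(0,0):A a2@(1,0):B a3@(1,1):B a4@(0,4):A a5@(0,5):A a6@(1,4):A a7@(1,5):B a8@(2,0):A
t=3: a0@(0,1):A a1@(0,2):A a2@(0,3):B a3@(1,2):B a4@(0,4):A a5@(1,3):A a6@(1,4):A a7@(2,1):B a8@(2,2):A

2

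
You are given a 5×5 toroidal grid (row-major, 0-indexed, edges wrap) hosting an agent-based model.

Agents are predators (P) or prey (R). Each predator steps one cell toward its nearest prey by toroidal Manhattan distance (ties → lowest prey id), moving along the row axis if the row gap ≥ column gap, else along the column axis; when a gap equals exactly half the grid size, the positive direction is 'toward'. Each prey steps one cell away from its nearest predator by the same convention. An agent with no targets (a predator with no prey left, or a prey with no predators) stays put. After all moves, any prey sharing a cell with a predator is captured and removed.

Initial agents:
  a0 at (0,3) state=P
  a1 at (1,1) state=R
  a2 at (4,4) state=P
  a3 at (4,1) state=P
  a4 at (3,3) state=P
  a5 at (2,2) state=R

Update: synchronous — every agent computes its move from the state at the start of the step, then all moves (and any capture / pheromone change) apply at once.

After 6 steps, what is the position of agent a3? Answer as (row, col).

t=1: a0@(0,2):P a1@(2,1):R a2@(0,4):P a3@(0,1):P a4@(2,3):P a5@(1,2):R
t=2: a0@(1,2):P a1@(3,1):R a2@(0,3):P a3@(1,1):P a4@(2,2):P
t=3: a0@(2,2):P a1@(4,1):R a2@(4,3):P a3@(2,1):P a4@(3,2):P
t=4: a0@(3,2):P a1@(4,0):R a2@(4,2):P a3@(3,1):P a4@(4,2):P
t=5: a0@(3,1):P a1@(4,4):R a2@(4,1):P a3@(4,1):P a4@(4,1):P
t=6: a0@(3,0):P a1@(4,3):R a2@(4,0):P a3@(4,0):P a4@(4,0):P

(4, 0)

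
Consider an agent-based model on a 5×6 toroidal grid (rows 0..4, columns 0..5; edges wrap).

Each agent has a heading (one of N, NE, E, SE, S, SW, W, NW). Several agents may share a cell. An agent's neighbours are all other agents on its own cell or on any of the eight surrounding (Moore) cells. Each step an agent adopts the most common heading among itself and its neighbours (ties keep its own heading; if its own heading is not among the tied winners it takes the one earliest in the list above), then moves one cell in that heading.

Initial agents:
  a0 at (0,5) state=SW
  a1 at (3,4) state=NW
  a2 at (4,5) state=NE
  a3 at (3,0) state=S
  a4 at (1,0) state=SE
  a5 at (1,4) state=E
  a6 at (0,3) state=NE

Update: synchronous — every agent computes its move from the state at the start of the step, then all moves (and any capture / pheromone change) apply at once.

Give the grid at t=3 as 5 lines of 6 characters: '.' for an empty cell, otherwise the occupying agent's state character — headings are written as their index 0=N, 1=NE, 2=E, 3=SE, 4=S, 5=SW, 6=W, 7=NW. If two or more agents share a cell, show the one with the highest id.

t=1: a0@(1,4):SW a1@(2,3):NW a2@(3,0):NE a3@(4,0):S a4@(2,1):SE a5@(1,5):E a6@(4,4):NE
t=2: a0@(2,3):SW a1@(1,2):NW a2@(2,1):NE a3@(0,0):S a4@(3,2):SE a5@(1,0):E a6@(3,5):NE
t=3: a0@(3,2):SW a1@(0,1):NW a2@(1,2):NE a3@(1,0):S a4@(4,3):SE a5@(1,1):E a6@(2,0):NE

.7....
421...
1.....
..5...
...3..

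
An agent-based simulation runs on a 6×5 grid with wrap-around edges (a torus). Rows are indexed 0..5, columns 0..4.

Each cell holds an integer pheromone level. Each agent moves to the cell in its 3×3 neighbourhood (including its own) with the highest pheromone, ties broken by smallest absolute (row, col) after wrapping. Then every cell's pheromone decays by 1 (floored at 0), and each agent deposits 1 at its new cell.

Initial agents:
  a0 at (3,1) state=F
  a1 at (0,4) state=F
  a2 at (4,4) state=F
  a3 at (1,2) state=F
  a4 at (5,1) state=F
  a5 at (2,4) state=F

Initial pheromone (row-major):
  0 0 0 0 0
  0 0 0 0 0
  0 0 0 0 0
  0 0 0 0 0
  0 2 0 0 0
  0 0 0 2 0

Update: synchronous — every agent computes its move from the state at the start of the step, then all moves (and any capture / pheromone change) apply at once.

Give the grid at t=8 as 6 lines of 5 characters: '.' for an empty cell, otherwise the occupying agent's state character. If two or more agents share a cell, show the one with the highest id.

t=1: a0@(4,1) a1@(5,3) a2@(5,3) a3@(0,1) a4@(4,1) a5@(1,0) | pheromone: 0 1 0 0 0 / 1 0 0 0 0 / 0 0 0 0 0 / 0 0 0 0 0 / 0 3 0 0 0 / 0 0 0 3 0
t=2: a0@(4,1) a1@(5,3) a2@(5,3) a3@(0,1) a4@(4,1) a5@(0,1) | pheromone: 0 2 0 0 0 / 0 0 0 0 0 / 0 0 0 0 0 / 0 0 0 0 0 / 0 4 0 0 0 / 0 0 0 4 0
t=3: a0@(4,1) a1@(5,3) a2@(5,3) a3@(0,1) a4@(4,1) a5@(0,1) | pheromone: 0 3 0 0 0 / 0 0 0 0 0 / 0 0 0 0 0 / 0 0 0 0 0 / 0 5 0 0 0 / 0 0 0 5 0
t=4: a0@(4,1) a1@(5,3) a2@(5,3) a3@(0,1) a4@(4,1) a5@(0,1) | pheromone: 0 4 0 0 0 / 0 0 0 0 0 / 0 0 0 0 0 / 0 0 0 0 0 / 0 6 0 0 0 / 0 0 0 6 0
t=5: a0@(4,1) a1@(5,3) a2@(5,3) a3@(0,1) a4@(4,1) a5@(0,1) | pheromone: 0 5 0 0 0 / 0 0 0 0 0 / 0 0 0 0 0 / 0 0 0 0 0 / 0 7 0 0 0 / 0 0 0 7 0
t=6: a0@(4,1) a1@(5,3) a2@(5,3) a3@(0,1) a4@(4,1) a5@(0,1) | pheromone: 0 6 0 0 0 / 0 0 0 0 0 / 0 0 0 0 0 / 0 0 0 0 0 / 0 8 0 0 0 / 0 0 0 8 0
t=7: a0@(4,1) a1@(5,3) a2@(5,3) a3@(0,1) a4@(4,1) a5@(0,1) | pheromone: 0 7 0 0 0 / 0 0 0 0 0 / 0 0 0 0 0 / 0 0 0 0 0 / 0 9 0 0 0 / 0 0 0 9 0
t=8: a0@(4,1) a1@(5,3) a2@(5,3) a3@(0,1) a4@(4,1) a5@(0,1) | pheromone: 0 8 0 0 0 / 0 0 0 0 0 / 0 0 0 0 0 / 0 0 0 0 0 / 0 10 0 0 0 / 0 0 0 10 0

.F...
.....
.....
.....
.F...
...F.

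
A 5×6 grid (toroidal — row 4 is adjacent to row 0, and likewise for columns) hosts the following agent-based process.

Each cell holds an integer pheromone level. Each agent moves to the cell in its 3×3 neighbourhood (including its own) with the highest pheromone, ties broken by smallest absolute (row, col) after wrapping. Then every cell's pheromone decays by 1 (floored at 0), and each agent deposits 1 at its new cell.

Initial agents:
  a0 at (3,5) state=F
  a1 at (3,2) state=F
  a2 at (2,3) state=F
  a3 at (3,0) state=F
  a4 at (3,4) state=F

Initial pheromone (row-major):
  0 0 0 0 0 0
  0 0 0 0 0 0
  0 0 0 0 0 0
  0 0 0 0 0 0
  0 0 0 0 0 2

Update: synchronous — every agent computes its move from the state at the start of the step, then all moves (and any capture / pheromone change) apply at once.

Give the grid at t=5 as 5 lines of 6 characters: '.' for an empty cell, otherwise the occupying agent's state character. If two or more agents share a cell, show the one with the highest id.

......
..F...
......
......
.....F

t=1: a0@(4,5) a1@(2,1) a2@(1,2) a3@(4,5) a4@(4,5) | pheromone: 0 0 0 0 0 0 / 0 0 1 0 0 0 / 0 1 0 0 0 0 / 0 0 0 0 0 0 / 0 0 0 0 0 4
t=2: a0@(4,5) a1@(1,2) a2@(1,2) a3@(4,5) a4@(4,5) | pheromone: 0 0 0 0 0 0 / 0 0 2 0 0 0 / 0 0 0 0 0 0 / 0 0 0 0 0 0 / 0 0 0 0 0 6
t=3: a0@(4,5) a1@(1,2) a2@(1,2) a3@(4,5) a4@(4,5) | pheromone: 0 0 0 0 0 0 / 0 0 3 0 0 0 / 0 0 0 0 0 0 / 0 0 0 0 0 0 / 0 0 0 0 0 8
t=4: a0@(4,5) a1@(1,2) a2@(1,2) a3@(4,5) a4@(4,5) | pheromone: 0 0 0 0 0 0 / 0 0 4 0 0 0 / 0 0 0 0 0 0 / 0 0 0 0 0 0 / 0 0 0 0 0 10
t=5: a0@(4,5) a1@(1,2) a2@(1,2) a3@(4,5) a4@(4,5) | pheromone: 0 0 0 0 0 0 / 0 0 5 0 0 0 / 0 0 0 0 0 0 / 0 0 0 0 0 0 / 0 0 0 0 0 12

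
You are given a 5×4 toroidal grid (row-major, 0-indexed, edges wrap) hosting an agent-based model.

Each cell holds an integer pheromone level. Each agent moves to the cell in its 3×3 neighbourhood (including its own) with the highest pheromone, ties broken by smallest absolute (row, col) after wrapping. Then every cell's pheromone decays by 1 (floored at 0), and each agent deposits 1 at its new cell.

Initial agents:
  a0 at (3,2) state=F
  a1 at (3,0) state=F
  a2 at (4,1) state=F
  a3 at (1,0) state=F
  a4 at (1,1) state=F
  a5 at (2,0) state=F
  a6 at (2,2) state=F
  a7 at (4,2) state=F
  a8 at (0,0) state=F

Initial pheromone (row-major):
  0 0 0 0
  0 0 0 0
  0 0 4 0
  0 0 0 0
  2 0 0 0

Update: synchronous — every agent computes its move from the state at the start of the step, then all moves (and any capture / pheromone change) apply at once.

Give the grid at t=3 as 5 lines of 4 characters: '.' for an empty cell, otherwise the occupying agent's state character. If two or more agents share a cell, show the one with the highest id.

t=1: a0@(2,2) a1@(4,0) a2@(4,0) a3@(0,0) a4@(2,2) a5@(1,0) a6@(2,2) a7@(0,1) a8@(4,0) | pheromone: 1 1 0 0 / 1 0 0 0 / 0 0 6 0 / 0 0 0 0 / 4 0 0 0
t=2: a0@(2,2) a1@(4,0) a2@(4,0) a3@(4,0) a4@(2,2) a5@(0,0) a6@(2,2) a7@(4,0) a8@(4,0) | pheromone: 1 0 0 0 / 0 0 0 0 / 0 0 8 0 / 0 0 0 0 / 8 0 0 0
t=3: a0@(2,2) a1@(4,0) a2@(4,0) a3@(4,0) a4@(2,2) a5@(4,0) a6@(2,2) a7@(4,0) a8@(4,0) | pheromone: 0 0 0 0 / 0 0 0 0 / 0 0 10 0 / 0 0 0 0 / 13 0 0 0

....
....
..F.
....
F...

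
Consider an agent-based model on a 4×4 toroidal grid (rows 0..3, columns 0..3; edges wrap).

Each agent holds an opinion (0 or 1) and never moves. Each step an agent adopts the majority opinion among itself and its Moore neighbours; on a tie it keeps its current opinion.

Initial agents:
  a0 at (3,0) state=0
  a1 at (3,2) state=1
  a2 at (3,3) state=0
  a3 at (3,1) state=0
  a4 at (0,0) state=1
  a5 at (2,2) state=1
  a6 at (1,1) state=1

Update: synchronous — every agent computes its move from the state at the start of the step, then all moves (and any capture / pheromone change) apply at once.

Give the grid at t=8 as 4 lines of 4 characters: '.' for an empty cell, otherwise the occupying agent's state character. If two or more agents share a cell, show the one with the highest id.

t=1: a0@(3,0):0 a1@(3,2):1 a2@(3,3):1 a3@(3,1):1 a4@(0,0):0 a5@(2,2):1 a6@(1,1):1
t=2: a0@(3,0):0 a1@(3,2):1 a2@(3,3):1 a3@(3,1):1 a4@(0,0):1 a5@(2,2):1 a6@(1,1):1
t=3: a0@(3,0):1 a1@(3,2):1 a2@(3,3):1 a3@(3,1):1 a4@(0,0):1 a5@(2,2):1 a6@(1,1):1
t=4: (unchanged — steady state)

1...
.1..
..1.
1111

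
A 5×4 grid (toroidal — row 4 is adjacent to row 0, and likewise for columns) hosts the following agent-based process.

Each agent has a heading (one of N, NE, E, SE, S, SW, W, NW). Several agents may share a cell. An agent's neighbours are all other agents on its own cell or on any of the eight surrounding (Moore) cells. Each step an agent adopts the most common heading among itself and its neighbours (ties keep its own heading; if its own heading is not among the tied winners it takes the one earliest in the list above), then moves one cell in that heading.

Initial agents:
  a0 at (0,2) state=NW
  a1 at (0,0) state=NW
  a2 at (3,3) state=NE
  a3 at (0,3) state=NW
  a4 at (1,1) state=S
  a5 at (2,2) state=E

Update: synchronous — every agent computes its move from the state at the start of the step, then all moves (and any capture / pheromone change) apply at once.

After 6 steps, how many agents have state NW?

5

t=1: a0@(4,1):NW a1@(4,3):NW a2@(2,0):NE a3@(4,2):NW a4@(0,0):NW a5@(2,3):E
t=2: a0@(3,0):NW a1@(3,2):NW a2@(1,1):NE a3@(3,1):NW a4@(4,3):NW a5@(2,0):E
t=3: a0@(2,3):NW a1@(2,1):NW a2@(0,2):NE a3@(2,0):NW a4@(3,2):NW a5@(1,3):NW
t=4: a0@(1,2):NW a1@(1,0):NW a2@(4,3):NE a3@(1,3):NW a4@(2,1):NW a5@(0,2):NW
t=5: a0@(0,1):NW a1@(0,3):NW a2@(3,0):NE a3@(0,2):NW a4@(1,0):NW a5@(4,1):NW
t=6: a0@(4,0):NW a1@(4,2):NW a2@(2,1):NE a3@(4,1):NW a4@(0,3):NW a5@(3,0):NW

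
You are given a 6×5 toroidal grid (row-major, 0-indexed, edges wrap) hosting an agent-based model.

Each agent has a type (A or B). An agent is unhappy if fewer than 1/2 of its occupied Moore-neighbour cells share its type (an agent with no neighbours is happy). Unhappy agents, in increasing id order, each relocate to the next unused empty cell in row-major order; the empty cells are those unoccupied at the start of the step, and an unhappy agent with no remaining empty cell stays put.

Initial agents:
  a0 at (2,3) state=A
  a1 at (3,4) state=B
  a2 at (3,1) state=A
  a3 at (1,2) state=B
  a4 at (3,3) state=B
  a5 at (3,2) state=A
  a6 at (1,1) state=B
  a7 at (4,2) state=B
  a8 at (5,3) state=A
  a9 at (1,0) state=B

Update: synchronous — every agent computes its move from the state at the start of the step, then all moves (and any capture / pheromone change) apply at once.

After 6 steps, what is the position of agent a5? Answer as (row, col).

t=1: a0@(0,0):A a1@(3,4):B a2@(3,1):A a3@(1,2):B a4@(3,3):B a5@(3,2):A a6@(1,1):B a7@(0,1):B a8@(0,2):A a9@(1,0):B
t=2: a0@(0,3):A a1@(3,4):B a2@(3,1):A a3@(1,2):B a4@(3,3):B a5@(3,2):A a6@(1,1):B a7@(0,1):B a8@(0,4):A a9@(1,0):B
t=3: (unchanged — steady state)

(3, 2)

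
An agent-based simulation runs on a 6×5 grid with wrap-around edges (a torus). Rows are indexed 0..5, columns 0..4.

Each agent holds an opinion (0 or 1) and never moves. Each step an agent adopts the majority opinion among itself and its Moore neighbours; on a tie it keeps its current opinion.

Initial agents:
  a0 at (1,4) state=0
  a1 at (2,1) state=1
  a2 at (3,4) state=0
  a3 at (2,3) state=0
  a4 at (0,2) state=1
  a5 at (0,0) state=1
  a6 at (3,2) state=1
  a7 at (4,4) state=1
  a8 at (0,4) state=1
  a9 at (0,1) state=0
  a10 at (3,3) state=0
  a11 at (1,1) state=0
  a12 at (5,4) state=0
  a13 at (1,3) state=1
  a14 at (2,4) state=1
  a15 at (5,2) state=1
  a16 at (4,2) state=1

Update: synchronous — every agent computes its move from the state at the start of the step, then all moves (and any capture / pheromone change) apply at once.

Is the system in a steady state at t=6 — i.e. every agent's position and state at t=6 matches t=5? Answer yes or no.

t=1: a0@(1,4):1 a1@(2,1):1 a2@(3,4):0 a3@(2,3):0 a4@(0,2):1 a5@(0,0):0 a6@(3,2):1 a7@(4,4):0 a8@(0,4):1 a9@(0,1):1 a10@(3,3):1 a11@(1,1):1 a12@(5,4):1 a13@(1,3):1 a14@(2,4):0 a15@(5,2):1 a16@(4,2):1
t=2: a0@(1,4):1 a1@(2,1):1 a2@(3,4):0 a3@(2,3):1 a4@(0,2):1 a5@(0,0):1 a6@(3,2):1 a7@(4,4):0 a8@(0,4):1 a9@(0,1):1 a10@(3,3):0 a11@(1,1):1 a12@(5,4):1 a13@(1,3):1 a14@(2,4):0 a15@(5,2):1 a16@(4,2):1
t=3: (unchanged — steady state)

yes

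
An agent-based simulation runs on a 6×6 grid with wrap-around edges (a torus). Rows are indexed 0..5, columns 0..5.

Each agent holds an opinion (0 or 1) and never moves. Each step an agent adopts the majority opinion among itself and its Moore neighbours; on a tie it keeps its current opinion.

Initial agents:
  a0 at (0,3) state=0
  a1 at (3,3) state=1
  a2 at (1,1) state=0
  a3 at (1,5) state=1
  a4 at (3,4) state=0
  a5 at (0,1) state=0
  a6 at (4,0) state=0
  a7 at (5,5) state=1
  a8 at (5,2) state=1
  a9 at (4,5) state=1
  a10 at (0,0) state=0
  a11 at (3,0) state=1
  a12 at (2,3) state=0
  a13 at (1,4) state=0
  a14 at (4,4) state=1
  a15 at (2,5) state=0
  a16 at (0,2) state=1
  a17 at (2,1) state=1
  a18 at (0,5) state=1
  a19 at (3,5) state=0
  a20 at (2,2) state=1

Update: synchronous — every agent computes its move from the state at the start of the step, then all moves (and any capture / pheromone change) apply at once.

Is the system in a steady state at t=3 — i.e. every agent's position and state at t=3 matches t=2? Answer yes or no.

no

t=1: a0@(0,3):0 a1@(3,3):1 a2@(1,1):0 a3@(1,5):0 a4@(3,4):0 a5@(0,1):0 a6@(4,0):1 a7@(5,5):1 a8@(5,2):1 a9@(4,5):1 a10@(0,0):0 a11@(3,0):1 a12@(2,3):0 a13@(1,4):0 a14@(4,4):1 a15@(2,5):0 a16@(0,2):0 a17@(2,1):1 a18@(0,5):1 a19@(3,5):0 a20@(2,2):1
t=2: a0@(0,3):0 a1@(3,3):1 a2@(1,1):0 a3@(1,5):0 a4@(3,4):0 a5@(0,1):0 a6@(4,0):1 a7@(5,5):1 a8@(5,2):0 a9@(4,5):1 a10@(0,0):0 a11@(3,0):1 a12@(2,3):0 a13@(1,4):0 a14@(4,4):1 a15@(2,5):0 a16@(0,2):0 a17@(2,1):1 a18@(0,5):0 a19@(3,5):1 a20@(2,2):1
t=3: a0@(0,3):0 a1@(3,3):1 a2@(1,1):0 a3@(1,5):0 a4@(3,4):1 a5@(0,1):0 a6@(4,0):1 a7@(5,5):1 a8@(5,2):0 a9@(4,5):1 a10@(0,0):0 a11@(3,0):1 a12@(2,3):0 a13@(1,4):0 a14@(4,4):1 a15@(2,5):0 a16@(0,2):0 a17@(2,1):1 a18@(0,5):0 a19@(3,5):1 a20@(2,2):1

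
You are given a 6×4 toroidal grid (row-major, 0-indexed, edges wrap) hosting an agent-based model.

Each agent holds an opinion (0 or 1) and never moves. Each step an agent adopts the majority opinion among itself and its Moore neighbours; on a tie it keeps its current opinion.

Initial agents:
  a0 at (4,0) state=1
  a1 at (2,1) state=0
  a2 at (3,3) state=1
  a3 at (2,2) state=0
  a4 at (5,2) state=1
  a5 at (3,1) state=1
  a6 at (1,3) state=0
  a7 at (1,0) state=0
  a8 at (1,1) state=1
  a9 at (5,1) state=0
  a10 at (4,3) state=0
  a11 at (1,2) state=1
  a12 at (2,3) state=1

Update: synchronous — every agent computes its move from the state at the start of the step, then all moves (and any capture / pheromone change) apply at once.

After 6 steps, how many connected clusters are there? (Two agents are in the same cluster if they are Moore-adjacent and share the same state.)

2

t=1: a0@(4,0):1 a1@(2,1):0 a2@(3,3):1 a3@(2,2):1 a4@(5,2):0 a5@(3,1):1 a6@(1,3):0 a7@(1,0):0 a8@(1,1):0 a9@(5,1):1 a10@(4,3):1 a11@(1,2):1 a12@(2,3):1
t=2: a0@(4,0):1 a1@(2,1):0 a2@(3,3):1 a3@(2,2):1 a4@(5,2):1 a5@(3,1):1 a6@(1,3):1 a7@(1,0):0 a8@(1,1):0 a9@(5,1):1 a10@(4,3):1 a11@(1,2):1 a12@(2,3):1
t=3: (unchanged — steady state)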